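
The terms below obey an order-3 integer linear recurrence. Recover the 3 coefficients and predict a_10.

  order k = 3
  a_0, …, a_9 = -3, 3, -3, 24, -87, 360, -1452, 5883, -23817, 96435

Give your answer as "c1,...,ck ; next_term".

  a_3 = -3·-3 + 4·3 + -1·-3 = 24
  a_4 = -3·24 + 4·-3 + -1·3 = -87
  a_5 = -3·-87 + 4·24 + -1·-3 = 360
  a_6 = -3·360 + 4·-87 + -1·24 = -1452
  a_7 = -3·-1452 + 4·360 + -1·-87 = 5883
  a_8 = -3·5883 + 4·-1452 + -1·360 = -23817
  a_9 = -3·-23817 + 4·5883 + -1·-1452 = 96435
  a_10 = -3·96435 + 4·-23817 + -1·5883 = -390456

-3,4,-1 ; -390456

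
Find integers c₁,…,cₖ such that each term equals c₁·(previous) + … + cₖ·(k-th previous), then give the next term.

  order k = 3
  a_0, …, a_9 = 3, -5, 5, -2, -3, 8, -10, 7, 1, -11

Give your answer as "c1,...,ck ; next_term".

  a_3 = -1·5 + 0·-5 + 1·3 = -2
  a_4 = -1·-2 + 0·5 + 1·-5 = -3
  a_5 = -1·-3 + 0·-2 + 1·5 = 8
  a_6 = -1·8 + 0·-3 + 1·-2 = -10
  a_7 = -1·-10 + 0·8 + 1·-3 = 7
  a_8 = -1·7 + 0·-10 + 1·8 = 1
  a_9 = -1·1 + 0·7 + 1·-10 = -11
  a_10 = -1·-11 + 0·1 + 1·7 = 18

-1,0,1 ; 18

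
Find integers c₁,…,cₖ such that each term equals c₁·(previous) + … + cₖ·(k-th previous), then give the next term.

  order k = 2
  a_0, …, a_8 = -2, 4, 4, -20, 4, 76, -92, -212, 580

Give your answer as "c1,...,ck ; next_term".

-1,-4 ; 268

  a_2 = -1·4 + -4·-2 = 4
  a_3 = -1·4 + -4·4 = -20
  a_4 = -1·-20 + -4·4 = 4
  a_5 = -1·4 + -4·-20 = 76
  a_6 = -1·76 + -4·4 = -92
  a_7 = -1·-92 + -4·76 = -212
  a_8 = -1·-212 + -4·-92 = 580
  a_9 = -1·580 + -4·-212 = 268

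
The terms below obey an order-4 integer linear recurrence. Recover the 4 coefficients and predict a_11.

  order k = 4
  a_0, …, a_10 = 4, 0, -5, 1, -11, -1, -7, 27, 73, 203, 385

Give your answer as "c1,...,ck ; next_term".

2,1,-4,-2 ; 627

  a_4 = 2·1 + 1·-5 + -4·0 + -2·4 = -11
  a_5 = 2·-11 + 1·1 + -4·-5 + -2·0 = -1
  a_6 = 2·-1 + 1·-11 + -4·1 + -2·-5 = -7
  a_7 = 2·-7 + 1·-1 + -4·-11 + -2·1 = 27
  a_8 = 2·27 + 1·-7 + -4·-1 + -2·-11 = 73
  a_9 = 2·73 + 1·27 + -4·-7 + -2·-1 = 203
  a_10 = 2·203 + 1·73 + -4·27 + -2·-7 = 385
  a_11 = 2·385 + 1·203 + -4·73 + -2·27 = 627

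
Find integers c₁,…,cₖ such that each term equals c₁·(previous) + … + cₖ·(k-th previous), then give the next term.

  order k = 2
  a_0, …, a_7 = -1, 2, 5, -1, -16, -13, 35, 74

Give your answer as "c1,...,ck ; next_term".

  a_2 = 1·2 + -3·-1 = 5
  a_3 = 1·5 + -3·2 = -1
  a_4 = 1·-1 + -3·5 = -16
  a_5 = 1·-16 + -3·-1 = -13
  a_6 = 1·-13 + -3·-16 = 35
  a_7 = 1·35 + -3·-13 = 74
  a_8 = 1·74 + -3·35 = -31

1,-3 ; -31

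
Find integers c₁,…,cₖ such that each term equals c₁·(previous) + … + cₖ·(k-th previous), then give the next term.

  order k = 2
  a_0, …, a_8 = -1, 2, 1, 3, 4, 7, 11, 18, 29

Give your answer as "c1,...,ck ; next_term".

  a_2 = 1·2 + 1·-1 = 1
  a_3 = 1·1 + 1·2 = 3
  a_4 = 1·3 + 1·1 = 4
  a_5 = 1·4 + 1·3 = 7
  a_6 = 1·7 + 1·4 = 11
  a_7 = 1·11 + 1·7 = 18
  a_8 = 1·18 + 1·11 = 29
  a_9 = 1·29 + 1·18 = 47

1,1 ; 47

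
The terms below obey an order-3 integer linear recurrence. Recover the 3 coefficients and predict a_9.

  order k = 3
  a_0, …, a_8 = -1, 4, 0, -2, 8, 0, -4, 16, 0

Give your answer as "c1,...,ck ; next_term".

  a_3 = 0·0 + 0·4 + 2·-1 = -2
  a_4 = 0·-2 + 0·0 + 2·4 = 8
  a_5 = 0·8 + 0·-2 + 2·0 = 0
  a_6 = 0·0 + 0·8 + 2·-2 = -4
  a_7 = 0·-4 + 0·0 + 2·8 = 16
  a_8 = 0·16 + 0·-4 + 2·0 = 0
  a_9 = 0·0 + 0·16 + 2·-4 = -8

0,0,2 ; -8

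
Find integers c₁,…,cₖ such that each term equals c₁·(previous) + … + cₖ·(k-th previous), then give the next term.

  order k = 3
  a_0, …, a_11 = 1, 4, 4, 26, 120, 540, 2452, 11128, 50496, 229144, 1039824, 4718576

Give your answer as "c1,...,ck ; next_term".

  a_3 = 4·4 + 2·4 + 2·1 = 26
  a_4 = 4·26 + 2·4 + 2·4 = 120
  a_5 = 4·120 + 2·26 + 2·4 = 540
  a_6 = 4·540 + 2·120 + 2·26 = 2452
  a_7 = 4·2452 + 2·540 + 2·120 = 11128
  a_8 = 4·11128 + 2·2452 + 2·540 = 50496
  a_9 = 4·50496 + 2·11128 + 2·2452 = 229144
  a_10 = 4·229144 + 2·50496 + 2·11128 = 1039824
  a_11 = 4·1039824 + 2·229144 + 2·50496 = 4718576
  a_12 = 4·4718576 + 2·1039824 + 2·229144 = 21412240

4,2,2 ; 21412240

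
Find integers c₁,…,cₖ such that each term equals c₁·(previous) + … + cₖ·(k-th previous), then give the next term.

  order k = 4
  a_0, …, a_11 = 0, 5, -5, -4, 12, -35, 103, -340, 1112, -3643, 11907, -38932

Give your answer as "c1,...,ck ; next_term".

  a_4 = -3·-4 + 1·-5 + 1·5 + 2·0 = 12
  a_5 = -3·12 + 1·-4 + 1·-5 + 2·5 = -35
  a_6 = -3·-35 + 1·12 + 1·-4 + 2·-5 = 103
  a_7 = -3·103 + 1·-35 + 1·12 + 2·-4 = -340
  a_8 = -3·-340 + 1·103 + 1·-35 + 2·12 = 1112
  a_9 = -3·1112 + 1·-340 + 1·103 + 2·-35 = -3643
  a_10 = -3·-3643 + 1·1112 + 1·-340 + 2·103 = 11907
  a_11 = -3·11907 + 1·-3643 + 1·1112 + 2·-340 = -38932
  a_12 = -3·-38932 + 1·11907 + 1·-3643 + 2·1112 = 127284

-3,1,1,2 ; 127284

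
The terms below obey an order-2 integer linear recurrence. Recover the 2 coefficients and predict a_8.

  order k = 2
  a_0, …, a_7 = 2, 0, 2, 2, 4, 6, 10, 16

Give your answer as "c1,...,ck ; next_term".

1,1 ; 26

  a_2 = 1·0 + 1·2 = 2
  a_3 = 1·2 + 1·0 = 2
  a_4 = 1·2 + 1·2 = 4
  a_5 = 1·4 + 1·2 = 6
  a_6 = 1·6 + 1·4 = 10
  a_7 = 1·10 + 1·6 = 16
  a_8 = 1·16 + 1·10 = 26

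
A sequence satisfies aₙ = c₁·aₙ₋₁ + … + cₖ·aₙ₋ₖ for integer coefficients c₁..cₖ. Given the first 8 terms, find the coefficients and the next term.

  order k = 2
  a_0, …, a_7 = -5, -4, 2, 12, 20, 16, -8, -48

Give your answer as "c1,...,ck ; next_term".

2,-2 ; -80

  a_2 = 2·-4 + -2·-5 = 2
  a_3 = 2·2 + -2·-4 = 12
  a_4 = 2·12 + -2·2 = 20
  a_5 = 2·20 + -2·12 = 16
  a_6 = 2·16 + -2·20 = -8
  a_7 = 2·-8 + -2·16 = -48
  a_8 = 2·-48 + -2·-8 = -80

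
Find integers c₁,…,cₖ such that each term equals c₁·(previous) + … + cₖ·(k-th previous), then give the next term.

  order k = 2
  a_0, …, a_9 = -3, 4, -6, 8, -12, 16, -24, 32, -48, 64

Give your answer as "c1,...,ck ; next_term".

  a_2 = 0·4 + 2·-3 = -6
  a_3 = 0·-6 + 2·4 = 8
  a_4 = 0·8 + 2·-6 = -12
  a_5 = 0·-12 + 2·8 = 16
  a_6 = 0·16 + 2·-12 = -24
  a_7 = 0·-24 + 2·16 = 32
  a_8 = 0·32 + 2·-24 = -48
  a_9 = 0·-48 + 2·32 = 64
  a_10 = 0·64 + 2·-48 = -96

0,2 ; -96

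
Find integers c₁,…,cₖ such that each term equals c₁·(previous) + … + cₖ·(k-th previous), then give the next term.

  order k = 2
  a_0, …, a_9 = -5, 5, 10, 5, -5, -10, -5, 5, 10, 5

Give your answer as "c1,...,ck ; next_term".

  a_2 = 1·5 + -1·-5 = 10
  a_3 = 1·10 + -1·5 = 5
  a_4 = 1·5 + -1·10 = -5
  a_5 = 1·-5 + -1·5 = -10
  a_6 = 1·-10 + -1·-5 = -5
  a_7 = 1·-5 + -1·-10 = 5
  a_8 = 1·5 + -1·-5 = 10
  a_9 = 1·10 + -1·5 = 5
  a_10 = 1·5 + -1·10 = -5

1,-1 ; -5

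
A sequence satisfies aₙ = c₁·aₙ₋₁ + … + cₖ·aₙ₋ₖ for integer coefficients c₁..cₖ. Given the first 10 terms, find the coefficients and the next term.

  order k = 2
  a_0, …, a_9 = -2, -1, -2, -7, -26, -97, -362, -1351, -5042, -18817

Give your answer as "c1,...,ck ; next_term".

4,-1 ; -70226

  a_2 = 4·-1 + -1·-2 = -2
  a_3 = 4·-2 + -1·-1 = -7
  a_4 = 4·-7 + -1·-2 = -26
  a_5 = 4·-26 + -1·-7 = -97
  a_6 = 4·-97 + -1·-26 = -362
  a_7 = 4·-362 + -1·-97 = -1351
  a_8 = 4·-1351 + -1·-362 = -5042
  a_9 = 4·-5042 + -1·-1351 = -18817
  a_10 = 4·-18817 + -1·-5042 = -70226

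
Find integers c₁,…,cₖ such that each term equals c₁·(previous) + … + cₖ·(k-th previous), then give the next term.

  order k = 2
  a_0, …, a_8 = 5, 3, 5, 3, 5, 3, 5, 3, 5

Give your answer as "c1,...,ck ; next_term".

  a_2 = 0·3 + 1·5 = 5
  a_3 = 0·5 + 1·3 = 3
  a_4 = 0·3 + 1·5 = 5
  a_5 = 0·5 + 1·3 = 3
  a_6 = 0·3 + 1·5 = 5
  a_7 = 0·5 + 1·3 = 3
  a_8 = 0·3 + 1·5 = 5
  a_9 = 0·5 + 1·3 = 3

0,1 ; 3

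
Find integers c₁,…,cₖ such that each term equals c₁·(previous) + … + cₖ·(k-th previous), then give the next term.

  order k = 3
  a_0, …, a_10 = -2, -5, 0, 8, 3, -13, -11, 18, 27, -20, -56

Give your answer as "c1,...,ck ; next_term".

1,-2,1 ; 11

  a_3 = 1·0 + -2·-5 + 1·-2 = 8
  a_4 = 1·8 + -2·0 + 1·-5 = 3
  a_5 = 1·3 + -2·8 + 1·0 = -13
  a_6 = 1·-13 + -2·3 + 1·8 = -11
  a_7 = 1·-11 + -2·-13 + 1·3 = 18
  a_8 = 1·18 + -2·-11 + 1·-13 = 27
  a_9 = 1·27 + -2·18 + 1·-11 = -20
  a_10 = 1·-20 + -2·27 + 1·18 = -56
  a_11 = 1·-56 + -2·-20 + 1·27 = 11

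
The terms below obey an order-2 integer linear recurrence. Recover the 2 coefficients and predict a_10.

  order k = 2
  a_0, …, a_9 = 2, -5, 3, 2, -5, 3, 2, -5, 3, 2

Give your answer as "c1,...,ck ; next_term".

  a_2 = -1·-5 + -1·2 = 3
  a_3 = -1·3 + -1·-5 = 2
  a_4 = -1·2 + -1·3 = -5
  a_5 = -1·-5 + -1·2 = 3
  a_6 = -1·3 + -1·-5 = 2
  a_7 = -1·2 + -1·3 = -5
  a_8 = -1·-5 + -1·2 = 3
  a_9 = -1·3 + -1·-5 = 2
  a_10 = -1·2 + -1·3 = -5

-1,-1 ; -5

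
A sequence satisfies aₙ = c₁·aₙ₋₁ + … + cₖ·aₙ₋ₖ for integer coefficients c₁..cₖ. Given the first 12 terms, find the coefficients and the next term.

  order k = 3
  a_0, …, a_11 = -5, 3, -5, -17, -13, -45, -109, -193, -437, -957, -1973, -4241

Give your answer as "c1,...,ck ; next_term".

1,1,3 ; -9085

  a_3 = 1·-5 + 1·3 + 3·-5 = -17
  a_4 = 1·-17 + 1·-5 + 3·3 = -13
  a_5 = 1·-13 + 1·-17 + 3·-5 = -45
  a_6 = 1·-45 + 1·-13 + 3·-17 = -109
  a_7 = 1·-109 + 1·-45 + 3·-13 = -193
  a_8 = 1·-193 + 1·-109 + 3·-45 = -437
  a_9 = 1·-437 + 1·-193 + 3·-109 = -957
  a_10 = 1·-957 + 1·-437 + 3·-193 = -1973
  a_11 = 1·-1973 + 1·-957 + 3·-437 = -4241
  a_12 = 1·-4241 + 1·-1973 + 3·-957 = -9085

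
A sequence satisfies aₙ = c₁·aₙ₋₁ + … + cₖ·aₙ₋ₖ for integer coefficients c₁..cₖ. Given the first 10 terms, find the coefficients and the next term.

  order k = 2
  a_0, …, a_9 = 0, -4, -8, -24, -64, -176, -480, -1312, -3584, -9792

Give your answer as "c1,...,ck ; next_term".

2,2 ; -26752

  a_2 = 2·-4 + 2·0 = -8
  a_3 = 2·-8 + 2·-4 = -24
  a_4 = 2·-24 + 2·-8 = -64
  a_5 = 2·-64 + 2·-24 = -176
  a_6 = 2·-176 + 2·-64 = -480
  a_7 = 2·-480 + 2·-176 = -1312
  a_8 = 2·-1312 + 2·-480 = -3584
  a_9 = 2·-3584 + 2·-1312 = -9792
  a_10 = 2·-9792 + 2·-3584 = -26752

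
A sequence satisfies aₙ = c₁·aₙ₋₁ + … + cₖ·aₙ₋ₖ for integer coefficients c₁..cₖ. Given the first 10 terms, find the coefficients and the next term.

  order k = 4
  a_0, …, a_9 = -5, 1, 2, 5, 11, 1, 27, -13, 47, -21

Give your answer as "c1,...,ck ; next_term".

  a_4 = -1·5 + 2·2 + 2·1 + -2·-5 = 11
  a_5 = -1·11 + 2·5 + 2·2 + -2·1 = 1
  a_6 = -1·1 + 2·11 + 2·5 + -2·2 = 27
  a_7 = -1·27 + 2·1 + 2·11 + -2·5 = -13
  a_8 = -1·-13 + 2·27 + 2·1 + -2·11 = 47
  a_9 = -1·47 + 2·-13 + 2·27 + -2·1 = -21
  a_10 = -1·-21 + 2·47 + 2·-13 + -2·27 = 35

-1,2,2,-2 ; 35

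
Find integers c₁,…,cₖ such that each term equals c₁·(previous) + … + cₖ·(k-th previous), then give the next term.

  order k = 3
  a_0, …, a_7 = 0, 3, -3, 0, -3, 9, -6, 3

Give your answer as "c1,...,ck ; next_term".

-1,-1,-2 ; -15

  a_3 = -1·-3 + -1·3 + -2·0 = 0
  a_4 = -1·0 + -1·-3 + -2·3 = -3
  a_5 = -1·-3 + -1·0 + -2·-3 = 9
  a_6 = -1·9 + -1·-3 + -2·0 = -6
  a_7 = -1·-6 + -1·9 + -2·-3 = 3
  a_8 = -1·3 + -1·-6 + -2·9 = -15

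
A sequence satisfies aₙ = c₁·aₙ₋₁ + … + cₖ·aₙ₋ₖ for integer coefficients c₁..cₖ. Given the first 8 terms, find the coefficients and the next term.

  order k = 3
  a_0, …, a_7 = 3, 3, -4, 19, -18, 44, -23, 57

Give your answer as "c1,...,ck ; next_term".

-1,2,3 ; 29

  a_3 = -1·-4 + 2·3 + 3·3 = 19
  a_4 = -1·19 + 2·-4 + 3·3 = -18
  a_5 = -1·-18 + 2·19 + 3·-4 = 44
  a_6 = -1·44 + 2·-18 + 3·19 = -23
  a_7 = -1·-23 + 2·44 + 3·-18 = 57
  a_8 = -1·57 + 2·-23 + 3·44 = 29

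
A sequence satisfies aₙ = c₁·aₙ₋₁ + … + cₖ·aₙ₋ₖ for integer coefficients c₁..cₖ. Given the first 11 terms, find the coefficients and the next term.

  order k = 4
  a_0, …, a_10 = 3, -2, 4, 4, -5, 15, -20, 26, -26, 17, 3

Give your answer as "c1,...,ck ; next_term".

-1,1,1,-1 ; -38

  a_4 = -1·4 + 1·4 + 1·-2 + -1·3 = -5
  a_5 = -1·-5 + 1·4 + 1·4 + -1·-2 = 15
  a_6 = -1·15 + 1·-5 + 1·4 + -1·4 = -20
  a_7 = -1·-20 + 1·15 + 1·-5 + -1·4 = 26
  a_8 = -1·26 + 1·-20 + 1·15 + -1·-5 = -26
  a_9 = -1·-26 + 1·26 + 1·-20 + -1·15 = 17
  a_10 = -1·17 + 1·-26 + 1·26 + -1·-20 = 3
  a_11 = -1·3 + 1·17 + 1·-26 + -1·26 = -38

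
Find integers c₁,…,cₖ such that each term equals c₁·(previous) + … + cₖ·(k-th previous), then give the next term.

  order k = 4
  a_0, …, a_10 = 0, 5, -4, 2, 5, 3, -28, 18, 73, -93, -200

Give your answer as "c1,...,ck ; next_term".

-1,-3,-1,2 ; 442

  a_4 = -1·2 + -3·-4 + -1·5 + 2·0 = 5
  a_5 = -1·5 + -3·2 + -1·-4 + 2·5 = 3
  a_6 = -1·3 + -3·5 + -1·2 + 2·-4 = -28
  a_7 = -1·-28 + -3·3 + -1·5 + 2·2 = 18
  a_8 = -1·18 + -3·-28 + -1·3 + 2·5 = 73
  a_9 = -1·73 + -3·18 + -1·-28 + 2·3 = -93
  a_10 = -1·-93 + -3·73 + -1·18 + 2·-28 = -200
  a_11 = -1·-200 + -3·-93 + -1·73 + 2·18 = 442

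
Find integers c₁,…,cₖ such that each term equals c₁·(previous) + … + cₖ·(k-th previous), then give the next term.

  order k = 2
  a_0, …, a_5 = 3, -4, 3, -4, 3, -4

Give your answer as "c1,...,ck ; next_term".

0,1 ; 3

  a_2 = 0·-4 + 1·3 = 3
  a_3 = 0·3 + 1·-4 = -4
  a_4 = 0·-4 + 1·3 = 3
  a_5 = 0·3 + 1·-4 = -4
  a_6 = 0·-4 + 1·3 = 3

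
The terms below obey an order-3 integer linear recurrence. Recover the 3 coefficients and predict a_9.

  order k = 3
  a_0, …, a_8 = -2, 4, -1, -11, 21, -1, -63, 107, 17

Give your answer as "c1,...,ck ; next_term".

-1,-2,2 ; -357

  a_3 = -1·-1 + -2·4 + 2·-2 = -11
  a_4 = -1·-11 + -2·-1 + 2·4 = 21
  a_5 = -1·21 + -2·-11 + 2·-1 = -1
  a_6 = -1·-1 + -2·21 + 2·-11 = -63
  a_7 = -1·-63 + -2·-1 + 2·21 = 107
  a_8 = -1·107 + -2·-63 + 2·-1 = 17
  a_9 = -1·17 + -2·107 + 2·-63 = -357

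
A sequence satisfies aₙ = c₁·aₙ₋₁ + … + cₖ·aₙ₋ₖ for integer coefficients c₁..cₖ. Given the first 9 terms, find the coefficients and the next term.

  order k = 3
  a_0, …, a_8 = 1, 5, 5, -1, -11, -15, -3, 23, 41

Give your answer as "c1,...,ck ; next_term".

1,-1,-1 ; 21

  a_3 = 1·5 + -1·5 + -1·1 = -1
  a_4 = 1·-1 + -1·5 + -1·5 = -11
  a_5 = 1·-11 + -1·-1 + -1·5 = -15
  a_6 = 1·-15 + -1·-11 + -1·-1 = -3
  a_7 = 1·-3 + -1·-15 + -1·-11 = 23
  a_8 = 1·23 + -1·-3 + -1·-15 = 41
  a_9 = 1·41 + -1·23 + -1·-3 = 21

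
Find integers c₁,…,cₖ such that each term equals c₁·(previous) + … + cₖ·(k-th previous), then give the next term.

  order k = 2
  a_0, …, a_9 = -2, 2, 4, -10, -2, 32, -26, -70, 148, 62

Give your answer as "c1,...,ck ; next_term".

-1,-3 ; -506

  a_2 = -1·2 + -3·-2 = 4
  a_3 = -1·4 + -3·2 = -10
  a_4 = -1·-10 + -3·4 = -2
  a_5 = -1·-2 + -3·-10 = 32
  a_6 = -1·32 + -3·-2 = -26
  a_7 = -1·-26 + -3·32 = -70
  a_8 = -1·-70 + -3·-26 = 148
  a_9 = -1·148 + -3·-70 = 62
  a_10 = -1·62 + -3·148 = -506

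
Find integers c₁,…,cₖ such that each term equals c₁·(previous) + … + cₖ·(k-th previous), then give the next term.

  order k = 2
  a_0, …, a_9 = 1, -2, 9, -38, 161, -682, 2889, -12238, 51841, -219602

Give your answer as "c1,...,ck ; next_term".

  a_2 = -4·-2 + 1·1 = 9
  a_3 = -4·9 + 1·-2 = -38
  a_4 = -4·-38 + 1·9 = 161
  a_5 = -4·161 + 1·-38 = -682
  a_6 = -4·-682 + 1·161 = 2889
  a_7 = -4·2889 + 1·-682 = -12238
  a_8 = -4·-12238 + 1·2889 = 51841
  a_9 = -4·51841 + 1·-12238 = -219602
  a_10 = -4·-219602 + 1·51841 = 930249

-4,1 ; 930249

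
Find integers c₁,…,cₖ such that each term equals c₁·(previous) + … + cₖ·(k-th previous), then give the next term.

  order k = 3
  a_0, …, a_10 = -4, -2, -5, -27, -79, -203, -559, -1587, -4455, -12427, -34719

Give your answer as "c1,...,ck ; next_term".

  a_3 = 3·-5 + -2·-2 + 4·-4 = -27
  a_4 = 3·-27 + -2·-5 + 4·-2 = -79
  a_5 = 3·-79 + -2·-27 + 4·-5 = -203
  a_6 = 3·-203 + -2·-79 + 4·-27 = -559
  a_7 = 3·-559 + -2·-203 + 4·-79 = -1587
  a_8 = 3·-1587 + -2·-559 + 4·-203 = -4455
  a_9 = 3·-4455 + -2·-1587 + 4·-559 = -12427
  a_10 = 3·-12427 + -2·-4455 + 4·-1587 = -34719
  a_11 = 3·-34719 + -2·-12427 + 4·-4455 = -97123

3,-2,4 ; -97123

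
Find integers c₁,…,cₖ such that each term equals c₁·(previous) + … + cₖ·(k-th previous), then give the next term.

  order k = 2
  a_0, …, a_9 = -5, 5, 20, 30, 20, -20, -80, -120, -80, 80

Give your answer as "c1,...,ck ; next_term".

  a_2 = 2·5 + -2·-5 = 20
  a_3 = 2·20 + -2·5 = 30
  a_4 = 2·30 + -2·20 = 20
  a_5 = 2·20 + -2·30 = -20
  a_6 = 2·-20 + -2·20 = -80
  a_7 = 2·-80 + -2·-20 = -120
  a_8 = 2·-120 + -2·-80 = -80
  a_9 = 2·-80 + -2·-120 = 80
  a_10 = 2·80 + -2·-80 = 320

2,-2 ; 320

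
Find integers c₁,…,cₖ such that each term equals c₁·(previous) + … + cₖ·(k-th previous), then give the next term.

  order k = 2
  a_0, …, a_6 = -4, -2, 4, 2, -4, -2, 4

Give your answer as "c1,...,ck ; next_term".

  a_2 = 0·-2 + -1·-4 = 4
  a_3 = 0·4 + -1·-2 = 2
  a_4 = 0·2 + -1·4 = -4
  a_5 = 0·-4 + -1·2 = -2
  a_6 = 0·-2 + -1·-4 = 4
  a_7 = 0·4 + -1·-2 = 2

0,-1 ; 2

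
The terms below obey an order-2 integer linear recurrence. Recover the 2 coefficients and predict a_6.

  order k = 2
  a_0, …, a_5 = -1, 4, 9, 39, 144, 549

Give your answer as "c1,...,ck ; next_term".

  a_2 = 3·4 + 3·-1 = 9
  a_3 = 3·9 + 3·4 = 39
  a_4 = 3·39 + 3·9 = 144
  a_5 = 3·144 + 3·39 = 549
  a_6 = 3·549 + 3·144 = 2079

3,3 ; 2079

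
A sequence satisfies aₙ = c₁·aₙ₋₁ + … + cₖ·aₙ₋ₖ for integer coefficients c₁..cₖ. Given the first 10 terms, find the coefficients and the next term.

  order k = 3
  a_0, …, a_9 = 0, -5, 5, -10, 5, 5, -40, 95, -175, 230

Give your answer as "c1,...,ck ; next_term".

-2,0,3 ; -175

  a_3 = -2·5 + 0·-5 + 3·0 = -10
  a_4 = -2·-10 + 0·5 + 3·-5 = 5
  a_5 = -2·5 + 0·-10 + 3·5 = 5
  a_6 = -2·5 + 0·5 + 3·-10 = -40
  a_7 = -2·-40 + 0·5 + 3·5 = 95
  a_8 = -2·95 + 0·-40 + 3·5 = -175
  a_9 = -2·-175 + 0·95 + 3·-40 = 230
  a_10 = -2·230 + 0·-175 + 3·95 = -175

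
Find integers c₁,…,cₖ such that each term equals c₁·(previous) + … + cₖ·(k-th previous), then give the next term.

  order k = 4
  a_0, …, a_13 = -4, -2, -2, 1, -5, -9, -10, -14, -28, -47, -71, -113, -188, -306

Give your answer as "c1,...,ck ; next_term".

  a_4 = 1·1 + 0·-2 + 1·-2 + 1·-4 = -5
  a_5 = 1·-5 + 0·1 + 1·-2 + 1·-2 = -9
  a_6 = 1·-9 + 0·-5 + 1·1 + 1·-2 = -10
  a_7 = 1·-10 + 0·-9 + 1·-5 + 1·1 = -14
  a_8 = 1·-14 + 0·-10 + 1·-9 + 1·-5 = -28
  a_9 = 1·-28 + 0·-14 + 1·-10 + 1·-9 = -47
  a_10 = 1·-47 + 0·-28 + 1·-14 + 1·-10 = -71
  a_11 = 1·-71 + 0·-47 + 1·-28 + 1·-14 = -113
  a_12 = 1·-113 + 0·-71 + 1·-47 + 1·-28 = -188
  a_13 = 1·-188 + 0·-113 + 1·-71 + 1·-47 = -306
  a_14 = 1·-306 + 0·-188 + 1·-113 + 1·-71 = -490

1,0,1,1 ; -490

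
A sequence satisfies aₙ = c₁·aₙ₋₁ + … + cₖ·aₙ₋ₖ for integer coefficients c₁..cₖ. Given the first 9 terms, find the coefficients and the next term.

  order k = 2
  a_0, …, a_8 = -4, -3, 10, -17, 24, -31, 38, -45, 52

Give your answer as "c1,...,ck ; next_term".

  a_2 = -2·-3 + -1·-4 = 10
  a_3 = -2·10 + -1·-3 = -17
  a_4 = -2·-17 + -1·10 = 24
  a_5 = -2·24 + -1·-17 = -31
  a_6 = -2·-31 + -1·24 = 38
  a_7 = -2·38 + -1·-31 = -45
  a_8 = -2·-45 + -1·38 = 52
  a_9 = -2·52 + -1·-45 = -59

-2,-1 ; -59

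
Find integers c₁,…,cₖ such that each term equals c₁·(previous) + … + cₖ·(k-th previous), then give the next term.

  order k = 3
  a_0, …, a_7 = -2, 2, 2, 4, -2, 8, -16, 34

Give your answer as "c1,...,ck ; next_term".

-1,2,-1 ; -74

  a_3 = -1·2 + 2·2 + -1·-2 = 4
  a_4 = -1·4 + 2·2 + -1·2 = -2
  a_5 = -1·-2 + 2·4 + -1·2 = 8
  a_6 = -1·8 + 2·-2 + -1·4 = -16
  a_7 = -1·-16 + 2·8 + -1·-2 = 34
  a_8 = -1·34 + 2·-16 + -1·8 = -74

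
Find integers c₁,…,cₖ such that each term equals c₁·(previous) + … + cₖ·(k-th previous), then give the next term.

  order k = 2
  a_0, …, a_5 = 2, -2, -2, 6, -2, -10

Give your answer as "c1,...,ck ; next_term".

-1,-2 ; 14

  a_2 = -1·-2 + -2·2 = -2
  a_3 = -1·-2 + -2·-2 = 6
  a_4 = -1·6 + -2·-2 = -2
  a_5 = -1·-2 + -2·6 = -10
  a_6 = -1·-10 + -2·-2 = 14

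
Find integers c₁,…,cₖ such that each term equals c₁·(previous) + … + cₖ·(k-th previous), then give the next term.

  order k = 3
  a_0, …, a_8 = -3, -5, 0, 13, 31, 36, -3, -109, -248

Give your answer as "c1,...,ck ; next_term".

2,-2,-1 ; -275

  a_3 = 2·0 + -2·-5 + -1·-3 = 13
  a_4 = 2·13 + -2·0 + -1·-5 = 31
  a_5 = 2·31 + -2·13 + -1·0 = 36
  a_6 = 2·36 + -2·31 + -1·13 = -3
  a_7 = 2·-3 + -2·36 + -1·31 = -109
  a_8 = 2·-109 + -2·-3 + -1·36 = -248
  a_9 = 2·-248 + -2·-109 + -1·-3 = -275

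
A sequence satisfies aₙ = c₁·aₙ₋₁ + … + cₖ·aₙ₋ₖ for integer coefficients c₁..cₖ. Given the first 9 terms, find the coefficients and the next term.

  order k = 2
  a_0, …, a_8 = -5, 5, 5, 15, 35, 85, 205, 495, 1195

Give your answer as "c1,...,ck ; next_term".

  a_2 = 2·5 + 1·-5 = 5
  a_3 = 2·5 + 1·5 = 15
  a_4 = 2·15 + 1·5 = 35
  a_5 = 2·35 + 1·15 = 85
  a_6 = 2·85 + 1·35 = 205
  a_7 = 2·205 + 1·85 = 495
  a_8 = 2·495 + 1·205 = 1195
  a_9 = 2·1195 + 1·495 = 2885

2,1 ; 2885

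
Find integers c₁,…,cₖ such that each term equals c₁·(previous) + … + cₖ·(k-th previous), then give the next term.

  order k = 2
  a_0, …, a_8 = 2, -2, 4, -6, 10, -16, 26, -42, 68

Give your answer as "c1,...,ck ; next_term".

-1,1 ; -110

  a_2 = -1·-2 + 1·2 = 4
  a_3 = -1·4 + 1·-2 = -6
  a_4 = -1·-6 + 1·4 = 10
  a_5 = -1·10 + 1·-6 = -16
  a_6 = -1·-16 + 1·10 = 26
  a_7 = -1·26 + 1·-16 = -42
  a_8 = -1·-42 + 1·26 = 68
  a_9 = -1·68 + 1·-42 = -110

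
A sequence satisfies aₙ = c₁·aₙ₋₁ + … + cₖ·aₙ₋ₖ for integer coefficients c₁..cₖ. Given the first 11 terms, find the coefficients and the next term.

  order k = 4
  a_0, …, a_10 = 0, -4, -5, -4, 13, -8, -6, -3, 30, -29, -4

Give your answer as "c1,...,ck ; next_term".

  a_4 = -1·-4 + -1·-5 + -1·-4 + 1·0 = 13
  a_5 = -1·13 + -1·-4 + -1·-5 + 1·-4 = -8
  a_6 = -1·-8 + -1·13 + -1·-4 + 1·-5 = -6
  a_7 = -1·-6 + -1·-8 + -1·13 + 1·-4 = -3
  a_8 = -1·-3 + -1·-6 + -1·-8 + 1·13 = 30
  a_9 = -1·30 + -1·-3 + -1·-6 + 1·-8 = -29
  a_10 = -1·-29 + -1·30 + -1·-3 + 1·-6 = -4
  a_11 = -1·-4 + -1·-29 + -1·30 + 1·-3 = 0

-1,-1,-1,1 ; 0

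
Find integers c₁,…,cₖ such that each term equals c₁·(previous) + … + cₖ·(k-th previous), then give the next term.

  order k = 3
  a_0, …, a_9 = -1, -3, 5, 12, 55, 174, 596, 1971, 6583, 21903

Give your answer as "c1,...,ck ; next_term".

  a_3 = 3·5 + 2·-3 + -3·-1 = 12
  a_4 = 3·12 + 2·5 + -3·-3 = 55
  a_5 = 3·55 + 2·12 + -3·5 = 174
  a_6 = 3·174 + 2·55 + -3·12 = 596
  a_7 = 3·596 + 2·174 + -3·55 = 1971
  a_8 = 3·1971 + 2·596 + -3·174 = 6583
  a_9 = 3·6583 + 2·1971 + -3·596 = 21903
  a_10 = 3·21903 + 2·6583 + -3·1971 = 72962

3,2,-3 ; 72962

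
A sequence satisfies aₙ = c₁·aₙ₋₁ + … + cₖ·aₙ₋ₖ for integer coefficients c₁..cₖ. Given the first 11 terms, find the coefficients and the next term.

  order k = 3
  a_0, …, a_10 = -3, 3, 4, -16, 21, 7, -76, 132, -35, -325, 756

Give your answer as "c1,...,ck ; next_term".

-1,-1,3 ; -536

  a_3 = -1·4 + -1·3 + 3·-3 = -16
  a_4 = -1·-16 + -1·4 + 3·3 = 21
  a_5 = -1·21 + -1·-16 + 3·4 = 7
  a_6 = -1·7 + -1·21 + 3·-16 = -76
  a_7 = -1·-76 + -1·7 + 3·21 = 132
  a_8 = -1·132 + -1·-76 + 3·7 = -35
  a_9 = -1·-35 + -1·132 + 3·-76 = -325
  a_10 = -1·-325 + -1·-35 + 3·132 = 756
  a_11 = -1·756 + -1·-325 + 3·-35 = -536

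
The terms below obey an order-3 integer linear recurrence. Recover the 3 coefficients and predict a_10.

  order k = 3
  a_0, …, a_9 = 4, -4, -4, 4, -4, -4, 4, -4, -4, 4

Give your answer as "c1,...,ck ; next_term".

  a_3 = 0·-4 + 0·-4 + 1·4 = 4
  a_4 = 0·4 + 0·-4 + 1·-4 = -4
  a_5 = 0·-4 + 0·4 + 1·-4 = -4
  a_6 = 0·-4 + 0·-4 + 1·4 = 4
  a_7 = 0·4 + 0·-4 + 1·-4 = -4
  a_8 = 0·-4 + 0·4 + 1·-4 = -4
  a_9 = 0·-4 + 0·-4 + 1·4 = 4
  a_10 = 0·4 + 0·-4 + 1·-4 = -4

0,0,1 ; -4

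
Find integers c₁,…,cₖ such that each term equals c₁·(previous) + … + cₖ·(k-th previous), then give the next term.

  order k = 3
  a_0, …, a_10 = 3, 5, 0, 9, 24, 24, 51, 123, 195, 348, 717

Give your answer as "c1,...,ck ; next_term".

  a_3 = 1·0 + 0·5 + 3·3 = 9
  a_4 = 1·9 + 0·0 + 3·5 = 24
  a_5 = 1·24 + 0·9 + 3·0 = 24
  a_6 = 1·24 + 0·24 + 3·9 = 51
  a_7 = 1·51 + 0·24 + 3·24 = 123
  a_8 = 1·123 + 0·51 + 3·24 = 195
  a_9 = 1·195 + 0·123 + 3·51 = 348
  a_10 = 1·348 + 0·195 + 3·123 = 717
  a_11 = 1·717 + 0·348 + 3·195 = 1302

1,0,3 ; 1302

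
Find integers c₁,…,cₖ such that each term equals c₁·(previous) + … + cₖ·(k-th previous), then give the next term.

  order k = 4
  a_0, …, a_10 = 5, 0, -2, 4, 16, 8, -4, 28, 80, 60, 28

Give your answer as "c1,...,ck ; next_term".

  a_4 = 1·4 + -1·-2 + 2·0 + 2·5 = 16
  a_5 = 1·16 + -1·4 + 2·-2 + 2·0 = 8
  a_6 = 1·8 + -1·16 + 2·4 + 2·-2 = -4
  a_7 = 1·-4 + -1·8 + 2·16 + 2·4 = 28
  a_8 = 1·28 + -1·-4 + 2·8 + 2·16 = 80
  a_9 = 1·80 + -1·28 + 2·-4 + 2·8 = 60
  a_10 = 1·60 + -1·80 + 2·28 + 2·-4 = 28
  a_11 = 1·28 + -1·60 + 2·80 + 2·28 = 184

1,-1,2,2 ; 184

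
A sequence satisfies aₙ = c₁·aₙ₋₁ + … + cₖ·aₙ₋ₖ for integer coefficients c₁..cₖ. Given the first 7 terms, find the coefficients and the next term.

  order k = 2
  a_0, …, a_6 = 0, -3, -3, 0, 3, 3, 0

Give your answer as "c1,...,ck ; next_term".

1,-1 ; -3

  a_2 = 1·-3 + -1·0 = -3
  a_3 = 1·-3 + -1·-3 = 0
  a_4 = 1·0 + -1·-3 = 3
  a_5 = 1·3 + -1·0 = 3
  a_6 = 1·3 + -1·3 = 0
  a_7 = 1·0 + -1·3 = -3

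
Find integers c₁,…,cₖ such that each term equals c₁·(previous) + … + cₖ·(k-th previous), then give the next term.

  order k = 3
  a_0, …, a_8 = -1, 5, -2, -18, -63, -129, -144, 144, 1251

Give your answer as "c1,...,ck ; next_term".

  a_3 = 3·-2 + -3·5 + -3·-1 = -18
  a_4 = 3·-18 + -3·-2 + -3·5 = -63
  a_5 = 3·-63 + -3·-18 + -3·-2 = -129
  a_6 = 3·-129 + -3·-63 + -3·-18 = -144
  a_7 = 3·-144 + -3·-129 + -3·-63 = 144
  a_8 = 3·144 + -3·-144 + -3·-129 = 1251
  a_9 = 3·1251 + -3·144 + -3·-144 = 3753

3,-3,-3 ; 3753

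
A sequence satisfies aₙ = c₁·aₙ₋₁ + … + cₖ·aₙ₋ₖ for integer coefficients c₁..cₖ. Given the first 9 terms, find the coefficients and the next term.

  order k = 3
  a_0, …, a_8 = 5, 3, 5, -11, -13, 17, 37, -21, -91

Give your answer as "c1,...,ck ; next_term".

  a_3 = 0·5 + -2·3 + -1·5 = -11
  a_4 = 0·-11 + -2·5 + -1·3 = -13
  a_5 = 0·-13 + -2·-11 + -1·5 = 17
  a_6 = 0·17 + -2·-13 + -1·-11 = 37
  a_7 = 0·37 + -2·17 + -1·-13 = -21
  a_8 = 0·-21 + -2·37 + -1·17 = -91
  a_9 = 0·-91 + -2·-21 + -1·37 = 5

0,-2,-1 ; 5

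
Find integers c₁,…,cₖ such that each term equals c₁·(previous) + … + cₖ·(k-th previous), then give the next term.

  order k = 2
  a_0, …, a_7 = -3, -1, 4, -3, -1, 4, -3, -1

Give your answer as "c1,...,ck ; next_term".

-1,-1 ; 4

  a_2 = -1·-1 + -1·-3 = 4
  a_3 = -1·4 + -1·-1 = -3
  a_4 = -1·-3 + -1·4 = -1
  a_5 = -1·-1 + -1·-3 = 4
  a_6 = -1·4 + -1·-1 = -3
  a_7 = -1·-3 + -1·4 = -1
  a_8 = -1·-1 + -1·-3 = 4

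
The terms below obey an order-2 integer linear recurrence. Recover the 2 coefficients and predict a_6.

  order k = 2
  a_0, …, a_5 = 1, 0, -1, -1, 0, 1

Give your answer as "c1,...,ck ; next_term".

  a_2 = 1·0 + -1·1 = -1
  a_3 = 1·-1 + -1·0 = -1
  a_4 = 1·-1 + -1·-1 = 0
  a_5 = 1·0 + -1·-1 = 1
  a_6 = 1·1 + -1·0 = 1

1,-1 ; 1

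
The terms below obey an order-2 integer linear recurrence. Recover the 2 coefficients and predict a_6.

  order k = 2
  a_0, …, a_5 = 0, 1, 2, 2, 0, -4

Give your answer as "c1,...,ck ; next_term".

  a_2 = 2·1 + -2·0 = 2
  a_3 = 2·2 + -2·1 = 2
  a_4 = 2·2 + -2·2 = 0
  a_5 = 2·0 + -2·2 = -4
  a_6 = 2·-4 + -2·0 = -8

2,-2 ; -8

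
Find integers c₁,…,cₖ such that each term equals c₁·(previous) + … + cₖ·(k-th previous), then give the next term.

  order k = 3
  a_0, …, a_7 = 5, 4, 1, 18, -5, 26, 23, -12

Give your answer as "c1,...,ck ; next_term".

  a_3 = -1·1 + 1·4 + 3·5 = 18
  a_4 = -1·18 + 1·1 + 3·4 = -5
  a_5 = -1·-5 + 1·18 + 3·1 = 26
  a_6 = -1·26 + 1·-5 + 3·18 = 23
  a_7 = -1·23 + 1·26 + 3·-5 = -12
  a_8 = -1·-12 + 1·23 + 3·26 = 113

-1,1,3 ; 113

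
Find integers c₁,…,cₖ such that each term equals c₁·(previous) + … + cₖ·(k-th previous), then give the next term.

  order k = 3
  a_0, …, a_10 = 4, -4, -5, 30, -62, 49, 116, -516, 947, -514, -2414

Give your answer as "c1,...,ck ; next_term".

  a_3 = -2·-5 + -2·-4 + 3·4 = 30
  a_4 = -2·30 + -2·-5 + 3·-4 = -62
  a_5 = -2·-62 + -2·30 + 3·-5 = 49
  a_6 = -2·49 + -2·-62 + 3·30 = 116
  a_7 = -2·116 + -2·49 + 3·-62 = -516
  a_8 = -2·-516 + -2·116 + 3·49 = 947
  a_9 = -2·947 + -2·-516 + 3·116 = -514
  a_10 = -2·-514 + -2·947 + 3·-516 = -2414
  a_11 = -2·-2414 + -2·-514 + 3·947 = 8697

-2,-2,3 ; 8697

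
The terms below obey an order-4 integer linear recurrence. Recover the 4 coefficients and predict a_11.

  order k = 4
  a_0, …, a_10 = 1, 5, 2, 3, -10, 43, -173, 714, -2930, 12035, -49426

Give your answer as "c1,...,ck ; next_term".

  a_4 = -3·3 + 4·2 + -2·5 + 1·1 = -10
  a_5 = -3·-10 + 4·3 + -2·2 + 1·5 = 43
  a_6 = -3·43 + 4·-10 + -2·3 + 1·2 = -173
  a_7 = -3·-173 + 4·43 + -2·-10 + 1·3 = 714
  a_8 = -3·714 + 4·-173 + -2·43 + 1·-10 = -2930
  a_9 = -3·-2930 + 4·714 + -2·-173 + 1·43 = 12035
  a_10 = -3·12035 + 4·-2930 + -2·714 + 1·-173 = -49426
  a_11 = -3·-49426 + 4·12035 + -2·-2930 + 1·714 = 202992

-3,4,-2,1 ; 202992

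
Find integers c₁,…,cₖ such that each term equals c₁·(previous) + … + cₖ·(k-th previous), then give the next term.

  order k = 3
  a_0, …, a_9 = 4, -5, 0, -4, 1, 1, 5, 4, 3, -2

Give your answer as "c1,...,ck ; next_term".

  a_3 = 1·0 + 0·-5 + -1·4 = -4
  a_4 = 1·-4 + 0·0 + -1·-5 = 1
  a_5 = 1·1 + 0·-4 + -1·0 = 1
  a_6 = 1·1 + 0·1 + -1·-4 = 5
  a_7 = 1·5 + 0·1 + -1·1 = 4
  a_8 = 1·4 + 0·5 + -1·1 = 3
  a_9 = 1·3 + 0·4 + -1·5 = -2
  a_10 = 1·-2 + 0·3 + -1·4 = -6

1,0,-1 ; -6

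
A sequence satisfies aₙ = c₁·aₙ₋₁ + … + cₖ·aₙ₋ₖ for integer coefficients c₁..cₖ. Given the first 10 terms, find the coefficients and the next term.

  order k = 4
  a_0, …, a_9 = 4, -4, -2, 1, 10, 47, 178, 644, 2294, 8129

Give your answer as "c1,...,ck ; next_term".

  a_4 = 4·1 + -1·-2 + -2·-4 + -1·4 = 10
  a_5 = 4·10 + -1·1 + -2·-2 + -1·-4 = 47
  a_6 = 4·47 + -1·10 + -2·1 + -1·-2 = 178
  a_7 = 4·178 + -1·47 + -2·10 + -1·1 = 644
  a_8 = 4·644 + -1·178 + -2·47 + -1·10 = 2294
  a_9 = 4·2294 + -1·644 + -2·178 + -1·47 = 8129
  a_10 = 4·8129 + -1·2294 + -2·644 + -1·178 = 28756

4,-1,-2,-1 ; 28756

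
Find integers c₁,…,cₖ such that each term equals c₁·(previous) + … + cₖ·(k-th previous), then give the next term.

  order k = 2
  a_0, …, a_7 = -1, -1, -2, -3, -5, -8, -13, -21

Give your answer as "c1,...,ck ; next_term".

1,1 ; -34

  a_2 = 1·-1 + 1·-1 = -2
  a_3 = 1·-2 + 1·-1 = -3
  a_4 = 1·-3 + 1·-2 = -5
  a_5 = 1·-5 + 1·-3 = -8
  a_6 = 1·-8 + 1·-5 = -13
  a_7 = 1·-13 + 1·-8 = -21
  a_8 = 1·-21 + 1·-13 = -34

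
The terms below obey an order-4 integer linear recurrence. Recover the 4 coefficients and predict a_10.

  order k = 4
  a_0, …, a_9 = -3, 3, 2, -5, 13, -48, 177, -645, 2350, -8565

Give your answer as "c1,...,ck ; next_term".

  a_4 = -3·-5 + 2·2 + -1·3 + 1·-3 = 13
  a_5 = -3·13 + 2·-5 + -1·2 + 1·3 = -48
  a_6 = -3·-48 + 2·13 + -1·-5 + 1·2 = 177
  a_7 = -3·177 + 2·-48 + -1·13 + 1·-5 = -645
  a_8 = -3·-645 + 2·177 + -1·-48 + 1·13 = 2350
  a_9 = -3·2350 + 2·-645 + -1·177 + 1·-48 = -8565
  a_10 = -3·-8565 + 2·2350 + -1·-645 + 1·177 = 31217

-3,2,-1,1 ; 31217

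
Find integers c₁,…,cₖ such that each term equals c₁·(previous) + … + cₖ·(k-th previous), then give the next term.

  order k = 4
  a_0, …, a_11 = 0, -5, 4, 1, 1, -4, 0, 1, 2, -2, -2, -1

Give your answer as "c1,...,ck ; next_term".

  a_4 = 1·1 + 0·4 + 0·-5 + 1·0 = 1
  a_5 = 1·1 + 0·1 + 0·4 + 1·-5 = -4
  a_6 = 1·-4 + 0·1 + 0·1 + 1·4 = 0
  a_7 = 1·0 + 0·-4 + 0·1 + 1·1 = 1
  a_8 = 1·1 + 0·0 + 0·-4 + 1·1 = 2
  a_9 = 1·2 + 0·1 + 0·0 + 1·-4 = -2
  a_10 = 1·-2 + 0·2 + 0·1 + 1·0 = -2
  a_11 = 1·-2 + 0·-2 + 0·2 + 1·1 = -1
  a_12 = 1·-1 + 0·-2 + 0·-2 + 1·2 = 1

1,0,0,1 ; 1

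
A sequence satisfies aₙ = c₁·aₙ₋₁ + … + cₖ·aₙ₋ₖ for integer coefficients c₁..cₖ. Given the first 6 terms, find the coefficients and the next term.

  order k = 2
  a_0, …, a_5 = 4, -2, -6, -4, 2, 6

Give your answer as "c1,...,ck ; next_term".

1,-1 ; 4

  a_2 = 1·-2 + -1·4 = -6
  a_3 = 1·-6 + -1·-2 = -4
  a_4 = 1·-4 + -1·-6 = 2
  a_5 = 1·2 + -1·-4 = 6
  a_6 = 1·6 + -1·2 = 4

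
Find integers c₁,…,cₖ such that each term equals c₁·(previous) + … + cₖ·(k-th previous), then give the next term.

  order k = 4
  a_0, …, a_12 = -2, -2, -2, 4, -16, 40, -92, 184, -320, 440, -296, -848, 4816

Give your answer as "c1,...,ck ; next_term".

-4,-4,2,2 ; -15584

  a_4 = -4·4 + -4·-2 + 2·-2 + 2·-2 = -16
  a_5 = -4·-16 + -4·4 + 2·-2 + 2·-2 = 40
  a_6 = -4·40 + -4·-16 + 2·4 + 2·-2 = -92
  a_7 = -4·-92 + -4·40 + 2·-16 + 2·4 = 184
  a_8 = -4·184 + -4·-92 + 2·40 + 2·-16 = -320
  a_9 = -4·-320 + -4·184 + 2·-92 + 2·40 = 440
  a_10 = -4·440 + -4·-320 + 2·184 + 2·-92 = -296
  a_11 = -4·-296 + -4·440 + 2·-320 + 2·184 = -848
  a_12 = -4·-848 + -4·-296 + 2·440 + 2·-320 = 4816
  a_13 = -4·4816 + -4·-848 + 2·-296 + 2·440 = -15584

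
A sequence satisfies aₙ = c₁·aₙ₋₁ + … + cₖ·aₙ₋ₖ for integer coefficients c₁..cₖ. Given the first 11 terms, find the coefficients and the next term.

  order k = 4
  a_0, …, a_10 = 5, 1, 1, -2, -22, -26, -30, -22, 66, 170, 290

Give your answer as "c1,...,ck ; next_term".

1,0,0,-4 ; 378

  a_4 = 1·-2 + 0·1 + 0·1 + -4·5 = -22
  a_5 = 1·-22 + 0·-2 + 0·1 + -4·1 = -26
  a_6 = 1·-26 + 0·-22 + 0·-2 + -4·1 = -30
  a_7 = 1·-30 + 0·-26 + 0·-22 + -4·-2 = -22
  a_8 = 1·-22 + 0·-30 + 0·-26 + -4·-22 = 66
  a_9 = 1·66 + 0·-22 + 0·-30 + -4·-26 = 170
  a_10 = 1·170 + 0·66 + 0·-22 + -4·-30 = 290
  a_11 = 1·290 + 0·170 + 0·66 + -4·-22 = 378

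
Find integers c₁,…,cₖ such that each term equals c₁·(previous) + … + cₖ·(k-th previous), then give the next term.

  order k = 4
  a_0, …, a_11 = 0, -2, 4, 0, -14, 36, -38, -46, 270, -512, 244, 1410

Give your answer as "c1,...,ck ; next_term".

-2,-3,1,-2 ; -4604

  a_4 = -2·0 + -3·4 + 1·-2 + -2·0 = -14
  a_5 = -2·-14 + -3·0 + 1·4 + -2·-2 = 36
  a_6 = -2·36 + -3·-14 + 1·0 + -2·4 = -38
  a_7 = -2·-38 + -3·36 + 1·-14 + -2·0 = -46
  a_8 = -2·-46 + -3·-38 + 1·36 + -2·-14 = 270
  a_9 = -2·270 + -3·-46 + 1·-38 + -2·36 = -512
  a_10 = -2·-512 + -3·270 + 1·-46 + -2·-38 = 244
  a_11 = -2·244 + -3·-512 + 1·270 + -2·-46 = 1410
  a_12 = -2·1410 + -3·244 + 1·-512 + -2·270 = -4604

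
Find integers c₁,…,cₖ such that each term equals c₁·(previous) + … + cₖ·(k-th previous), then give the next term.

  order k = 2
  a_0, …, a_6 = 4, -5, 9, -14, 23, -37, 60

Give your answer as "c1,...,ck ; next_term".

  a_2 = -1·-5 + 1·4 = 9
  a_3 = -1·9 + 1·-5 = -14
  a_4 = -1·-14 + 1·9 = 23
  a_5 = -1·23 + 1·-14 = -37
  a_6 = -1·-37 + 1·23 = 60
  a_7 = -1·60 + 1·-37 = -97

-1,1 ; -97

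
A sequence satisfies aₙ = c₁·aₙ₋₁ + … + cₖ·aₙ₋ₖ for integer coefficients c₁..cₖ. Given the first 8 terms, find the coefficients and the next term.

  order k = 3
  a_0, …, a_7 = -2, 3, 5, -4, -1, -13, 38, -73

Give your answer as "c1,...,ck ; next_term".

-2,0,-3 ; 185

  a_3 = -2·5 + 0·3 + -3·-2 = -4
  a_4 = -2·-4 + 0·5 + -3·3 = -1
  a_5 = -2·-1 + 0·-4 + -3·5 = -13
  a_6 = -2·-13 + 0·-1 + -3·-4 = 38
  a_7 = -2·38 + 0·-13 + -3·-1 = -73
  a_8 = -2·-73 + 0·38 + -3·-13 = 185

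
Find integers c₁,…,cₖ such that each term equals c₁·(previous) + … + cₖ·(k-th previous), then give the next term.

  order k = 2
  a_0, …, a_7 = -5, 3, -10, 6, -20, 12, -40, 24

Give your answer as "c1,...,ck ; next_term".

0,2 ; -80

  a_2 = 0·3 + 2·-5 = -10
  a_3 = 0·-10 + 2·3 = 6
  a_4 = 0·6 + 2·-10 = -20
  a_5 = 0·-20 + 2·6 = 12
  a_6 = 0·12 + 2·-20 = -40
  a_7 = 0·-40 + 2·12 = 24
  a_8 = 0·24 + 2·-40 = -80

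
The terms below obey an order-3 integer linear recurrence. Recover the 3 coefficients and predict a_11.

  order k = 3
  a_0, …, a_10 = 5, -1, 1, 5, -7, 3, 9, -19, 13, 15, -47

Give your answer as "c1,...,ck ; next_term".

  a_3 = -1·1 + -1·-1 + 1·5 = 5
  a_4 = -1·5 + -1·1 + 1·-1 = -7
  a_5 = -1·-7 + -1·5 + 1·1 = 3
  a_6 = -1·3 + -1·-7 + 1·5 = 9
  a_7 = -1·9 + -1·3 + 1·-7 = -19
  a_8 = -1·-19 + -1·9 + 1·3 = 13
  a_9 = -1·13 + -1·-19 + 1·9 = 15
  a_10 = -1·15 + -1·13 + 1·-19 = -47
  a_11 = -1·-47 + -1·15 + 1·13 = 45

-1,-1,1 ; 45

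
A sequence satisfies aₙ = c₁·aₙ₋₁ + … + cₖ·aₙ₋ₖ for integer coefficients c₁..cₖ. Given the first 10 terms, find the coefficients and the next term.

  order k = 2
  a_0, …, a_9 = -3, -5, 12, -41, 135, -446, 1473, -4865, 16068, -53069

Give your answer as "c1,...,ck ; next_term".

-3,1 ; 175275

  a_2 = -3·-5 + 1·-3 = 12
  a_3 = -3·12 + 1·-5 = -41
  a_4 = -3·-41 + 1·12 = 135
  a_5 = -3·135 + 1·-41 = -446
  a_6 = -3·-446 + 1·135 = 1473
  a_7 = -3·1473 + 1·-446 = -4865
  a_8 = -3·-4865 + 1·1473 = 16068
  a_9 = -3·16068 + 1·-4865 = -53069
  a_10 = -3·-53069 + 1·16068 = 175275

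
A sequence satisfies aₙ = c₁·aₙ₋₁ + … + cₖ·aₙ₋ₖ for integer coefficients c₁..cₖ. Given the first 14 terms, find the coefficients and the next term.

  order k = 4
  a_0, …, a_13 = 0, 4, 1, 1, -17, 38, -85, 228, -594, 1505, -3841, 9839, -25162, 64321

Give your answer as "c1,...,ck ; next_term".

  a_4 = -3·1 + -2·1 + -3·4 + -2·0 = -17
  a_5 = -3·-17 + -2·1 + -3·1 + -2·4 = 38
  a_6 = -3·38 + -2·-17 + -3·1 + -2·1 = -85
  a_7 = -3·-85 + -2·38 + -3·-17 + -2·1 = 228
  a_8 = -3·228 + -2·-85 + -3·38 + -2·-17 = -594
  a_9 = -3·-594 + -2·228 + -3·-85 + -2·38 = 1505
  a_10 = -3·1505 + -2·-594 + -3·228 + -2·-85 = -3841
  a_11 = -3·-3841 + -2·1505 + -3·-594 + -2·228 = 9839
  a_12 = -3·9839 + -2·-3841 + -3·1505 + -2·-594 = -25162
  a_13 = -3·-25162 + -2·9839 + -3·-3841 + -2·1505 = 64321
  a_14 = -3·64321 + -2·-25162 + -3·9839 + -2·-3841 = -164474

-3,-2,-3,-2 ; -164474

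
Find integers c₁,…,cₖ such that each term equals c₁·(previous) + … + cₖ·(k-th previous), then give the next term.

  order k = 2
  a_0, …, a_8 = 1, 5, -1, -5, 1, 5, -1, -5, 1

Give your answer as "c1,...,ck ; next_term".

0,-1 ; 5

  a_2 = 0·5 + -1·1 = -1
  a_3 = 0·-1 + -1·5 = -5
  a_4 = 0·-5 + -1·-1 = 1
  a_5 = 0·1 + -1·-5 = 5
  a_6 = 0·5 + -1·1 = -1
  a_7 = 0·-1 + -1·5 = -5
  a_8 = 0·-5 + -1·-1 = 1
  a_9 = 0·1 + -1·-5 = 5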